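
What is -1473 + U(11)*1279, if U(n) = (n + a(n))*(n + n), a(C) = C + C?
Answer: 927081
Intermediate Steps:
a(C) = 2*C
U(n) = 6*n**2 (U(n) = (n + 2*n)*(n + n) = (3*n)*(2*n) = 6*n**2)
-1473 + U(11)*1279 = -1473 + (6*11**2)*1279 = -1473 + (6*121)*1279 = -1473 + 726*1279 = -1473 + 928554 = 927081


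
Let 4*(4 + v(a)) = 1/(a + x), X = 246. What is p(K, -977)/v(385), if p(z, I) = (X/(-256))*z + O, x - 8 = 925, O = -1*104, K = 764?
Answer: 17675039/84348 ≈ 209.55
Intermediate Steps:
O = -104
x = 933 (x = 8 + 925 = 933)
p(z, I) = -104 - 123*z/128 (p(z, I) = (246/(-256))*z - 104 = (246*(-1/256))*z - 104 = -123*z/128 - 104 = -104 - 123*z/128)
v(a) = -4 + 1/(4*(933 + a)) (v(a) = -4 + 1/(4*(a + 933)) = -4 + 1/(4*(933 + a)))
p(K, -977)/v(385) = (-104 - 123/128*764)/(((-14927 - 16*385)/(4*(933 + 385)))) = (-104 - 23493/32)/(((¼)*(-14927 - 6160)/1318)) = -26821/(32*((¼)*(1/1318)*(-21087))) = -26821/(32*(-21087/5272)) = -26821/32*(-5272/21087) = 17675039/84348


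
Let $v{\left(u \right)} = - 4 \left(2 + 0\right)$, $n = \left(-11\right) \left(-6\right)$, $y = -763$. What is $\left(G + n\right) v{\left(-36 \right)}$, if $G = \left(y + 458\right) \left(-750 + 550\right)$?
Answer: $-488528$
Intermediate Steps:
$G = 61000$ ($G = \left(-763 + 458\right) \left(-750 + 550\right) = \left(-305\right) \left(-200\right) = 61000$)
$n = 66$
$v{\left(u \right)} = -8$ ($v{\left(u \right)} = \left(-4\right) 2 = -8$)
$\left(G + n\right) v{\left(-36 \right)} = \left(61000 + 66\right) \left(-8\right) = 61066 \left(-8\right) = -488528$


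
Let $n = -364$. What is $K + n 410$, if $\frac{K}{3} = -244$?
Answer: $-149972$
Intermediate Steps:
$K = -732$ ($K = 3 \left(-244\right) = -732$)
$K + n 410 = -732 - 149240 = -149972$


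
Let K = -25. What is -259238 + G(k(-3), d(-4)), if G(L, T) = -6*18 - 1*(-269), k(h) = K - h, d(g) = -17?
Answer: -259077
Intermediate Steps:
k(h) = -25 - h
G(L, T) = 161 (G(L, T) = -108 + 269 = 161)
-259238 + G(k(-3), d(-4)) = -259238 + 161 = -259077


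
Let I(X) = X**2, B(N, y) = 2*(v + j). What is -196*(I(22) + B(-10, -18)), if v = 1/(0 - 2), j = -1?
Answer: -94276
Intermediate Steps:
v = -1/2 (v = 1/(-2) = -1/2 ≈ -0.50000)
B(N, y) = -3 (B(N, y) = 2*(-1/2 - 1) = 2*(-3/2) = -3)
-196*(I(22) + B(-10, -18)) = -196*(22**2 - 3) = -196*(484 - 3) = -196*481 = -94276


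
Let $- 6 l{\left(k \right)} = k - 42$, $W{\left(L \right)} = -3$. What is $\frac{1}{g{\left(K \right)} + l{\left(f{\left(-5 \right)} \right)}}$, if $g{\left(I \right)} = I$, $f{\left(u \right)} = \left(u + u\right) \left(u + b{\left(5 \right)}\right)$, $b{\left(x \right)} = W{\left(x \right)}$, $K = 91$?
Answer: $\frac{3}{254} \approx 0.011811$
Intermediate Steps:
$b{\left(x \right)} = -3$
$f{\left(u \right)} = 2 u \left(-3 + u\right)$ ($f{\left(u \right)} = \left(u + u\right) \left(u - 3\right) = 2 u \left(-3 + u\right)$)
$l{\left(k \right)} = 7 - \frac{k}{6}$ ($l{\left(k \right)} = - \frac{k - 42}{6} = - \frac{-42 + k}{6} = 7 - \frac{k}{6}$)
$\frac{1}{g{\left(K \right)} + l{\left(f{\left(-5 \right)} \right)}} = \frac{1}{91 + \left(7 - \frac{2 \left(-5\right) \left(-3 - 5\right)}{6}\right)} = \frac{1}{91 + \left(7 - \frac{2 \left(-5\right) \left(-8\right)}{6}\right)} = \frac{1}{91 + \left(7 - \frac{40}{3}\right)} = \frac{1}{91 - \frac{19}{3}} = \frac{1}{\frac{254}{3}} = \frac{3}{254}$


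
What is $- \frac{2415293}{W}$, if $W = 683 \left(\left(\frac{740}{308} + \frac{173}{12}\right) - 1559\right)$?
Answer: $\frac{2231730732}{973257925} \approx 2.2931$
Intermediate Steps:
$W = - \frac{973257925}{924}$ ($W = 683 \left(\left(740 \cdot \frac{1}{308} + 173 \cdot \frac{1}{12}\right) - 1559\right) = 683 \left(\left(\frac{185}{77} + \frac{173}{12}\right) - 1559\right) = 683 \left(\frac{15541}{924} - 1559\right) = 683 \left(- \frac{1424975}{924}\right) = - \frac{973257925}{924} \approx -1.0533 \cdot 10^{6}$)
$- \frac{2415293}{W} = - \frac{2415293}{- \frac{973257925}{924}} = \left(-2415293\right) \left(- \frac{924}{973257925}\right) = \frac{2231730732}{973257925}$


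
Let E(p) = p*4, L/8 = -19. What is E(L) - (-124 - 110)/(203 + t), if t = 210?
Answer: -250870/413 ≈ -607.43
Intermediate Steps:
L = -152 (L = 8*(-19) = -152)
E(p) = 4*p
E(L) - (-124 - 110)/(203 + t) = 4*(-152) - (-124 - 110)/(203 + 210) = -608 - (-234)/413 = -608 - 1*(-234/413) = -608 + 234/413 = -250870/413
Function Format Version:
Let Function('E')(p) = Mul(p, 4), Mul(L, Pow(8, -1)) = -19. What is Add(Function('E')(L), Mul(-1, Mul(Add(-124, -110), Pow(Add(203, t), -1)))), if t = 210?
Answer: Rational(-250870, 413) ≈ -607.43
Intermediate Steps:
L = -152 (L = Mul(8, -19) = -152)
Function('E')(p) = Mul(4, p)
Add(Function('E')(L), Mul(-1, Mul(Add(-124, -110), Pow(Add(203, t), -1)))) = Add(Mul(4, -152), Mul(-1, Mul(Add(-124, -110), Pow(Add(203, 210), -1)))) = Add(-608, Mul(-1, Mul(-234, Pow(413, -1)))) = Add(-608, Mul(-1, Mul(-234, Rational(1, 413)))) = Add(-608, Mul(-1, Rational(-234, 413))) = Add(-608, Rational(234, 413)) = Rational(-250870, 413)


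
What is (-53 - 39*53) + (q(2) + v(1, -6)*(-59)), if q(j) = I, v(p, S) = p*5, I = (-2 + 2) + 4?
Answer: -2411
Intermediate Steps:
I = 4 (I = 0 + 4 = 4)
v(p, S) = 5*p
q(j) = 4
(-53 - 39*53) + (q(2) + v(1, -6)*(-59)) = (-53 - 39*53) + (4 + (5*1)*(-59)) = (-53 - 2067) + (4 + 5*(-59)) = -2120 + (4 - 295) = -2120 - 291 = -2411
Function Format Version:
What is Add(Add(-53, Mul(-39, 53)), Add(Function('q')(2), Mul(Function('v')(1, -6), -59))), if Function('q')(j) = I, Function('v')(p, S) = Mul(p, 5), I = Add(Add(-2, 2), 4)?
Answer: -2411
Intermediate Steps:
I = 4 (I = Add(0, 4) = 4)
Function('v')(p, S) = Mul(5, p)
Function('q')(j) = 4
Add(Add(-53, Mul(-39, 53)), Add(Function('q')(2), Mul(Function('v')(1, -6), -59))) = Add(Add(-53, Mul(-39, 53)), Add(4, Mul(Mul(5, 1), -59))) = Add(Add(-53, -2067), Add(4, Mul(5, -59))) = Add(-2120, Add(4, -295)) = Add(-2120, -291) = -2411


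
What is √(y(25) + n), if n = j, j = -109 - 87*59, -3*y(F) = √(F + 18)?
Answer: √(-47178 - 3*√43)/3 ≈ 72.417*I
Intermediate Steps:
y(F) = -√(18 + F)/3 (y(F) = -√(F + 18)/3 = -√(18 + F)/3)
j = -5242 (j = -109 - 5133 = -5242)
n = -5242
√(y(25) + n) = √(-√(18 + 25)/3 - 5242) = √(-√43/3 - 5242) = √(-5242 - √43/3)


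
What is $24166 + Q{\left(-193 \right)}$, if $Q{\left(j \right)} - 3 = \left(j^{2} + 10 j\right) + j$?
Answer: $59295$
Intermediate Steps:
$Q{\left(j \right)} = 3 + j^{2} + 11 j$ ($Q{\left(j \right)} = 3 + \left(\left(j^{2} + 10 j\right) + j\right) = 3 + \left(j^{2} + 11 j\right) = 3 + j^{2} + 11 j$)
$24166 + Q{\left(-193 \right)} = 24166 + \left(3 + \left(-193\right)^{2} + 11 \left(-193\right)\right) = 24166 + \left(3 + 37249 - 2123\right) = 24166 + 35129 = 59295$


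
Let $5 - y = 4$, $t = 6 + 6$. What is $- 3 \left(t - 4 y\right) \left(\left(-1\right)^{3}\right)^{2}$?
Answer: $-24$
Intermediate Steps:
$t = 12$
$y = 1$ ($y = 5 - 4 = 1$)
$- 3 \left(t - 4 y\right) \left(\left(-1\right)^{3}\right)^{2} = - 3 \left(12 - 4\right) \left(\left(-1\right)^{3}\right)^{2} = - 3 \left(12 - 4\right) \left(-1\right)^{2} = \left(-3\right) 8 \cdot 1 = \left(-24\right) 1 = -24$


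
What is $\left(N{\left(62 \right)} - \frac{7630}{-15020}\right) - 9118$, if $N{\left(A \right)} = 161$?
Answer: $- \frac{13452651}{1502} \approx -8956.5$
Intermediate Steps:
$\left(N{\left(62 \right)} - \frac{7630}{-15020}\right) - 9118 = \left(161 - \frac{7630}{-15020}\right) - 9118 = \left(161 - - \frac{763}{1502}\right) - 9118 = \left(161 + \frac{763}{1502}\right) - 9118 = \frac{242585}{1502} - 9118 = - \frac{13452651}{1502}$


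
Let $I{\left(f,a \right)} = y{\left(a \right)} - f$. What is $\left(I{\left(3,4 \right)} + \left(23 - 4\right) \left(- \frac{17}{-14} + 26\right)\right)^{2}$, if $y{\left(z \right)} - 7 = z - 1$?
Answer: $\frac{53831569}{196} \approx 2.7465 \cdot 10^{5}$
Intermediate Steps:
$y{\left(z \right)} = 6 + z$ ($y{\left(z \right)} = 7 + \left(z - 1\right) = 7 + \left(-1 + z\right) = 6 + z$)
$I{\left(f,a \right)} = 6 + a - f$ ($I{\left(f,a \right)} = \left(6 + a\right) - f = 6 + a - f$)
$\left(I{\left(3,4 \right)} + \left(23 - 4\right) \left(- \frac{17}{-14} + 26\right)\right)^{2} = \left(\left(6 + 4 - 3\right) + \left(23 - 4\right) \left(- \frac{17}{-14} + 26\right)\right)^{2} = \left(\left(6 + 4 - 3\right) + 19 \left(\left(-17\right) \left(- \frac{1}{14}\right) + 26\right)\right)^{2} = \left(7 + 19 \left(\frac{17}{14} + 26\right)\right)^{2} = \left(7 + 19 \cdot \frac{381}{14}\right)^{2} = \left(7 + \frac{7239}{14}\right)^{2} = \left(\frac{7337}{14}\right)^{2} = \frac{53831569}{196}$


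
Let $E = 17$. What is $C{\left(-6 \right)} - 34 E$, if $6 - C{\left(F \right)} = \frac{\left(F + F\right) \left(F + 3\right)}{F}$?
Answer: $-566$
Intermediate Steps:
$C{\left(F \right)} = - 2 F$ ($C{\left(F \right)} = 6 - \frac{\left(F + F\right) \left(F + 3\right)}{F} = 6 - \frac{2 F \left(3 + F\right)}{F} = 6 - \left(6 + 2 F\right) = - 2 F$)
$C{\left(-6 \right)} - 34 E = \left(-2\right) \left(-6\right) - 578 = 12 - 578 = -566$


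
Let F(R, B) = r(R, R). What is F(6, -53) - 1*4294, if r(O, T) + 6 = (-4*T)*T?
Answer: -4444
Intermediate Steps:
r(O, T) = -6 - 4*T² (r(O, T) = -6 + (-4*T)*T = -6 - 4*T²)
F(R, B) = -6 - 4*R²
F(6, -53) - 1*4294 = (-6 - 4*6²) - 1*4294 = (-6 - 4*36) - 4294 = (-6 - 144) - 4294 = -150 - 4294 = -4444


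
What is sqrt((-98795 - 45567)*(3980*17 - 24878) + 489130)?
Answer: I*sqrt(6175605954) ≈ 78585.0*I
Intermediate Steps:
sqrt((-98795 - 45567)*(3980*17 - 24878) + 489130) = sqrt(-144362*(67660 - 24878) + 489130) = sqrt(-144362*42782 + 489130) = sqrt(-6176095084 + 489130) = sqrt(-6175605954) = I*sqrt(6175605954)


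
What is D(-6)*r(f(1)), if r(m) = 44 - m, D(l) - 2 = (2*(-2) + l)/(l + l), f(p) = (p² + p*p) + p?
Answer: 697/6 ≈ 116.17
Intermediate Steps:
f(p) = p + 2*p² (f(p) = (p² + p²) + p = 2*p² + p = p + 2*p²)
D(l) = 2 + (-4 + l)/(2*l) (D(l) = 2 + (2*(-2) + l)/(l + l) = 2 + (-4 + l)/((2*l)) = 2 + (-4 + l)*(1/(2*l)) = 2 + (-4 + l)/(2*l))
D(-6)*r(f(1)) = (5/2 - 2/(-6))*(44 - (1 + 2*1)) = (5/2 - 2*(-⅙))*(44 - (1 + 2)) = (5/2 + ⅓)*(44 - 3) = 17*(44 - 1*3)/6 = 17*(44 - 3)/6 = (17/6)*41 = 697/6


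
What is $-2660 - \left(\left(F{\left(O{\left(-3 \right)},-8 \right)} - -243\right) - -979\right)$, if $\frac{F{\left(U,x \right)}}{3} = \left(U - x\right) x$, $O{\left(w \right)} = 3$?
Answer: $-3618$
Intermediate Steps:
$F{\left(U,x \right)} = 3 x \left(U - x\right)$ ($F{\left(U,x \right)} = 3 \left(U - x\right) x = 3 x \left(U - x\right)$)
$-2660 - \left(\left(F{\left(O{\left(-3 \right)},-8 \right)} - -243\right) - -979\right) = -2660 - \left(\left(3 \left(-8\right) \left(3 - -8\right) - -243\right) - -979\right) = -2660 - \left(\left(3 \left(-8\right) \left(3 + 8\right) + 243\right) + 979\right) = -2660 - \left(\left(3 \left(-8\right) 11 + 243\right) + 979\right) = -2660 - \left(\left(-264 + 243\right) + 979\right) = -2660 - \left(-21 + 979\right) = -2660 - 958 = -3618$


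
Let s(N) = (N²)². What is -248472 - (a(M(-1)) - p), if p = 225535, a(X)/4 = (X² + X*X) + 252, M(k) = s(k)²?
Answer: -23953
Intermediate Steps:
s(N) = N⁴
M(k) = k⁸ (M(k) = (k⁴)² = k⁸)
a(X) = 1008 + 8*X² (a(X) = 4*((X² + X*X) + 252) = 4*((X² + X²) + 252) = 4*(2*X² + 252) = 4*(252 + 2*X²) = 1008 + 8*X²)
-248472 - (a(M(-1)) - p) = -248472 - ((1008 + 8*((-1)⁸)²) - 1*225535) = -248472 - ((1008 + 8*1²) - 225535) = -248472 - ((1008 + 8*1) - 225535) = -248472 - ((1008 + 8) - 225535) = -248472 - (1016 - 225535) = -248472 - 1*(-224519) = -248472 + 224519 = -23953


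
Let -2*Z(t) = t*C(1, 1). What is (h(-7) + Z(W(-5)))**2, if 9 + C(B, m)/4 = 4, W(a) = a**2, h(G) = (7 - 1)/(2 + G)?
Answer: 1547536/25 ≈ 61901.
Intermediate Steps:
h(G) = 6/(2 + G)
C(B, m) = -20 (C(B, m) = -36 + 4*4 = -36 + 16 = -20)
Z(t) = 10*t (Z(t) = -t*(-20)/2 = -(-10)*t = 10*t)
(h(-7) + Z(W(-5)))**2 = (6/(2 - 7) + 10*(-5)**2)**2 = (6/(-5) + 10*25)**2 = (6*(-1/5) + 250)**2 = (-6/5 + 250)**2 = (1244/5)**2 = 1547536/25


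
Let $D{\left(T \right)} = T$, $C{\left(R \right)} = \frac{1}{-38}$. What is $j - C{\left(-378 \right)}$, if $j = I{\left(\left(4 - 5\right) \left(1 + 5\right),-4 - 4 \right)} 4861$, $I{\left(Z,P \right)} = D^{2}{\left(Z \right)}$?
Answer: $\frac{6649849}{38} \approx 1.75 \cdot 10^{5}$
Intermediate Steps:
$C{\left(R \right)} = - \frac{1}{38}$
$I{\left(Z,P \right)} = Z^{2}$
$j = 174996$ ($j = \left(\left(4 - 5\right) \left(1 + 5\right)\right)^{2} \cdot 4861 = \left(\left(-1\right) 6\right)^{2} \cdot 4861 = \left(-6\right)^{2} \cdot 4861 = 36 \cdot 4861 = 174996$)
$j - C{\left(-378 \right)} = 174996 - - \frac{1}{38} = 174996 + \frac{1}{38} = \frac{6649849}{38}$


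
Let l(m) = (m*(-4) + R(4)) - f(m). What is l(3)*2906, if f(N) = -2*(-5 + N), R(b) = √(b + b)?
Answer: -46496 + 5812*√2 ≈ -38277.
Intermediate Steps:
R(b) = √2*√b (R(b) = √(2*b) = √2*√b)
f(N) = 10 - 2*N
l(m) = -10 - 2*m + 2*√2 (l(m) = (m*(-4) + √2*√4) - (10 - 2*m) = (-4*m + √2*2) + (-10 + 2*m) = (-4*m + 2*√2) + (-10 + 2*m) = -10 - 2*m + 2*√2)
l(3)*2906 = (-10 - 2*3 + 2*√2)*2906 = (-10 - 6 + 2*√2)*2906 = (-16 + 2*√2)*2906 = -46496 + 5812*√2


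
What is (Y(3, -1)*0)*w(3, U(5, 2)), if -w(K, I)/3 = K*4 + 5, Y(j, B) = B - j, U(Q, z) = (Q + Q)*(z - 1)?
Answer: 0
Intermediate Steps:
U(Q, z) = 2*Q*(-1 + z) (U(Q, z) = (2*Q)*(-1 + z) = 2*Q*(-1 + z))
w(K, I) = -15 - 12*K (w(K, I) = -3*(K*4 + 5) = -3*(4*K + 5) = -3*(5 + 4*K) = -15 - 12*K)
(Y(3, -1)*0)*w(3, U(5, 2)) = ((-1 - 1*3)*0)*(-15 - 12*3) = ((-1 - 3)*0)*(-15 - 36) = -4*0*(-51) = 0*(-51) = 0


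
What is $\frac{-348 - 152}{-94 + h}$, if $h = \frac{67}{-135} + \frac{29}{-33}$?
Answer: $\frac{185625}{35408} \approx 5.2425$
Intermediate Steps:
$h = - \frac{2042}{1485}$ ($h = 67 \left(- \frac{1}{135}\right) + 29 \left(- \frac{1}{33}\right) = - \frac{67}{135} - \frac{29}{33} = - \frac{2042}{1485} \approx -1.3751$)
$\frac{-348 - 152}{-94 + h} = \frac{-348 - 152}{-94 - \frac{2042}{1485}} = - \frac{500}{- \frac{141632}{1485}} = \left(-500\right) \left(- \frac{1485}{141632}\right) = \frac{185625}{35408}$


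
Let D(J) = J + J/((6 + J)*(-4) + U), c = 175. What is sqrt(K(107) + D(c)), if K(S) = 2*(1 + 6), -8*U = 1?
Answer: 11*sqrt(52351341)/5793 ≈ 13.739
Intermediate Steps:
U = -1/8 (U = -1/8*1 = -1/8 ≈ -0.12500)
K(S) = 14 (K(S) = 2*7 = 14)
D(J) = J + J/(-193/8 - 4*J) (D(J) = J + J/((6 + J)*(-4) - 1/8) = J + J/((-24 - 4*J) - 1/8) = J + J/(-193/8 - 4*J))
sqrt(K(107) + D(c)) = sqrt(14 + 175*(185 + 32*175)/(193 + 32*175)) = sqrt(14 + 175*(185 + 5600)/(193 + 5600)) = sqrt(14 + 175*5785/5793) = sqrt(14 + 175*(1/5793)*5785) = sqrt(14 + 1012375/5793) = sqrt(1093477/5793) = 11*sqrt(52351341)/5793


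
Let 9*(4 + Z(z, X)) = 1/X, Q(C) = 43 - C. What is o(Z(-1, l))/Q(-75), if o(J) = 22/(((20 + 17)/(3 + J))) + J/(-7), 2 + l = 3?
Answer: 1/4366 ≈ 0.00022904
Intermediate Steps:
l = 1 (l = -2 + 3 = 1)
Z(z, X) = -4 + 1/(9*X)
o(J) = 66/37 + 117*J/259 (o(J) = 22/((37/(3 + J))) + J*(-⅐) = 22*(3/37 + J/37) - J/7 = (66/37 + 22*J/37) - J/7 = 66/37 + 117*J/259)
o(Z(-1, l))/Q(-75) = (66/37 + 117*(-4 + (⅑)/1)/259)/(43 - 1*(-75)) = (66/37 + 117*(-4 + (⅑)*1)/259)/(43 + 75) = (66/37 + 117*(-4 + ⅑)/259)/118 = (66/37 + (117/259)*(-35/9))*(1/118) = (66/37 - 65/37)*(1/118) = (1/37)*(1/118) = 1/4366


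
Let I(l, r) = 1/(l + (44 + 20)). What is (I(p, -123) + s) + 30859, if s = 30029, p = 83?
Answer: 8950537/147 ≈ 60888.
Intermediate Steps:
I(l, r) = 1/(64 + l) (I(l, r) = 1/(l + 64) = 1/(64 + l))
(I(p, -123) + s) + 30859 = (1/(64 + 83) + 30029) + 30859 = (1/147 + 30029) + 30859 = 4414264/147 + 30859 = 8950537/147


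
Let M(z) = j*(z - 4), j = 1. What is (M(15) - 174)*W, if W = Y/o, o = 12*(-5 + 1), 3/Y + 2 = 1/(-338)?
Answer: -27547/5416 ≈ -5.0862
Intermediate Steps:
M(z) = -4 + z (M(z) = 1*(z - 4) = 1*(-4 + z) = -4 + z)
Y = -1014/677 (Y = 3/(-2 + 1/(-338)) = 3/(-2 - 1/338) = 3/(-677/338) = 3*(-338/677) = -1014/677 ≈ -1.4978)
o = -48 (o = 12*(-4) = -48)
W = 169/5416 (W = -1014/677/(-48) = -1014/677*(-1/48) = 169/5416 ≈ 0.031204)
(M(15) - 174)*W = ((-4 + 15) - 174)*(169/5416) = (11 - 174)*(169/5416) = -163*169/5416 = -27547/5416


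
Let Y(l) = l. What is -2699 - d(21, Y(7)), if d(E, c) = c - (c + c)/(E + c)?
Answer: -5411/2 ≈ -2705.5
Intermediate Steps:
d(E, c) = c - 2*c/(E + c)
-2699 - d(21, Y(7)) = -2699 - 7*(-2 + 21 + 7)/(21 + 7) = -2699 - 7*26/28 = -2699 - 1*13/2 = -2699 - 13/2 = -5411/2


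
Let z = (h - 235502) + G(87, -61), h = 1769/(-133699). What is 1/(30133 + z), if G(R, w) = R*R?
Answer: -133699/26445663969 ≈ -5.0556e-6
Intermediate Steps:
h = -1769/133699 (h = 1769*(-1/133699) = -1769/133699 ≈ -0.013231)
G(R, w) = R²
z = -30474415936/133699 (z = (-1769/133699 - 235502) + 87² = -31486383667/133699 + 7569 = -30474415936/133699 ≈ -2.2793e+5)
1/(30133 + z) = 1/(30133 - 30474415936/133699) = 1/(-26445663969/133699) = -133699/26445663969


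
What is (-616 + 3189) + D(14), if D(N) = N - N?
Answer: 2573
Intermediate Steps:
D(N) = 0
(-616 + 3189) + D(14) = (-616 + 3189) + 0 = 2573 + 0 = 2573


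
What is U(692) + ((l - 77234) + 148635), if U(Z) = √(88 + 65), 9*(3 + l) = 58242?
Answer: 233608/3 + 3*√17 ≈ 77882.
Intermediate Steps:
l = 19405/3 (l = -3 + (⅑)*58242 = -3 + 19414/3 = 19405/3 ≈ 6468.3)
U(Z) = 3*√17 (U(Z) = √153 = 3*√17)
U(692) + ((l - 77234) + 148635) = 3*√17 + ((19405/3 - 77234) + 148635) = 3*√17 + (-212297/3 + 148635) = 3*√17 + 233608/3 = 233608/3 + 3*√17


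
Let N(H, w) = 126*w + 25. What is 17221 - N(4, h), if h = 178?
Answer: -5232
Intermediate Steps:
N(H, w) = 25 + 126*w
17221 - N(4, h) = 17221 - (25 + 126*178) = 17221 - (25 + 22428) = 17221 - 1*22453 = 17221 - 22453 = -5232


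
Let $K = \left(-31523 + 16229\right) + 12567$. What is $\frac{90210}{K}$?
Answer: $- \frac{30070}{909} \approx -33.08$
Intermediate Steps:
$K = -2727$ ($K = -15294 + 12567 = -2727$)
$\frac{90210}{K} = \frac{90210}{-2727} = 90210 \left(- \frac{1}{2727}\right) = - \frac{30070}{909}$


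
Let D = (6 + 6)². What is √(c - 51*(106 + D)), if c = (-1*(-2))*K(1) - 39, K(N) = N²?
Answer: I*√12787 ≈ 113.08*I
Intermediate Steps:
D = 144 (D = 12² = 144)
c = -37 (c = -1*(-2)*1² - 39 = 2*1 - 39 = 2 - 39 = -37)
√(c - 51*(106 + D)) = √(-37 - 51*(106 + 144)) = √(-37 - 51*250) = √(-37 - 12750) = √(-12787) = I*√12787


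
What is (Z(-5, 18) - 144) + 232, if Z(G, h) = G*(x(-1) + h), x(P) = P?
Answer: 3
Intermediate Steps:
Z(G, h) = G*(-1 + h)
(Z(-5, 18) - 144) + 232 = (-5*(-1 + 18) - 144) + 232 = (-5*17 - 144) + 232 = (-85 - 144) + 232 = -229 + 232 = 3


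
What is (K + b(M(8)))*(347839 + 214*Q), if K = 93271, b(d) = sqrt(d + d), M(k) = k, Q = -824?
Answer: 15996942325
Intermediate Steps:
b(d) = sqrt(2)*sqrt(d) (b(d) = sqrt(2*d) = sqrt(2)*sqrt(d))
(K + b(M(8)))*(347839 + 214*Q) = (93271 + sqrt(2)*sqrt(8))*(347839 + 214*(-824)) = (93271 + sqrt(2)*(2*sqrt(2)))*(347839 - 176336) = (93271 + 4)*171503 = 93275*171503 = 15996942325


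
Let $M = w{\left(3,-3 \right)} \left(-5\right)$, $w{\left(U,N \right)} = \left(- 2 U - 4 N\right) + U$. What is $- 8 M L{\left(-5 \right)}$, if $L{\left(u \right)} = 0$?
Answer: $0$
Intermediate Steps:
$w{\left(U,N \right)} = - U - 4 N$ ($w{\left(U,N \right)} = \left(- 4 N - 2 U\right) + U = - U - 4 N$)
$M = -45$ ($M = \left(\left(-1\right) 3 - -12\right) \left(-5\right) = \left(-3 + 12\right) \left(-5\right) = 9 \left(-5\right) = -45$)
$- 8 M L{\left(-5 \right)} = \left(-8\right) \left(-45\right) 0 = 360 \cdot 0 = 0$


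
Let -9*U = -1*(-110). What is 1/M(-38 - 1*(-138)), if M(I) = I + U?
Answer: 9/790 ≈ 0.011392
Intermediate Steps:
U = -110/9 (U = -(-1)*(-110)/9 = -⅑*110 = -110/9 ≈ -12.222)
M(I) = -110/9 + I (M(I) = I - 110/9 = -110/9 + I)
1/M(-38 - 1*(-138)) = 1/(-110/9 + (-38 - 1*(-138))) = 1/(-110/9 + (-38 + 138)) = 1/(-110/9 + 100) = 1/(790/9) = 9/790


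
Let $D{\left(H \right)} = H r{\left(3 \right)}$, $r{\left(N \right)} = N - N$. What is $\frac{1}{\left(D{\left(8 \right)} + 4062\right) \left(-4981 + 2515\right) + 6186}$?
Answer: $- \frac{1}{10010706} \approx -9.9893 \cdot 10^{-8}$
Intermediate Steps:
$r{\left(N \right)} = 0$
$D{\left(H \right)} = 0$ ($D{\left(H \right)} = H 0 = 0$)
$\frac{1}{\left(D{\left(8 \right)} + 4062\right) \left(-4981 + 2515\right) + 6186} = \frac{1}{\left(0 + 4062\right) \left(-4981 + 2515\right) + 6186} = \frac{1}{4062 \left(-2466\right) + 6186} = \frac{1}{-10016892 + 6186} = \frac{1}{-10010706} = - \frac{1}{10010706}$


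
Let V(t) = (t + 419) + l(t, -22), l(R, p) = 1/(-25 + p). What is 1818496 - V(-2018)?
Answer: 85544466/47 ≈ 1.8201e+6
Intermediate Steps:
V(t) = 19692/47 + t (V(t) = (t + 419) + 1/(-25 - 22) = (419 + t) + 1/(-47) = (419 + t) - 1/47 = 19692/47 + t)
1818496 - V(-2018) = 1818496 - (19692/47 - 2018) = 1818496 - 1*(-75154/47) = 1818496 + 75154/47 = 85544466/47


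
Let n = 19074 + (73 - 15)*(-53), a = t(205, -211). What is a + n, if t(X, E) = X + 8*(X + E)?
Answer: 16157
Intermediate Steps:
t(X, E) = 8*E + 9*X (t(X, E) = X + 8*(E + X) = X + (8*E + 8*X) = 8*E + 9*X)
a = 157 (a = 8*(-211) + 9*205 = -1688 + 1845 = 157)
n = 16000 (n = 19074 + 58*(-53) = 19074 - 3074 = 16000)
a + n = 157 + 16000 = 16157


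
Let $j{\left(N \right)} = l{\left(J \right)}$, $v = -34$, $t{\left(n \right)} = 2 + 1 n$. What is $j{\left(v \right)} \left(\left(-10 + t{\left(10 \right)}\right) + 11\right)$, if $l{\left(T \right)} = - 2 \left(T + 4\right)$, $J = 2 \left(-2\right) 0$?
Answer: $-104$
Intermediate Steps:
$t{\left(n \right)} = 2 + n$
$J = 0$ ($J = \left(-4\right) 0 = 0$)
$l{\left(T \right)} = -8 - 2 T$ ($l{\left(T \right)} = - 2 \left(4 + T\right) = -8 - 2 T$)
$j{\left(N \right)} = -8$ ($j{\left(N \right)} = -8 - 0 = -8 + 0 = -8$)
$j{\left(v \right)} \left(\left(-10 + t{\left(10 \right)}\right) + 11\right) = - 8 \left(\left(-10 + \left(2 + 10\right)\right) + 11\right) = - 8 \left(\left(-10 + 12\right) + 11\right) = - 8 \left(2 + 11\right) = \left(-8\right) 13 = -104$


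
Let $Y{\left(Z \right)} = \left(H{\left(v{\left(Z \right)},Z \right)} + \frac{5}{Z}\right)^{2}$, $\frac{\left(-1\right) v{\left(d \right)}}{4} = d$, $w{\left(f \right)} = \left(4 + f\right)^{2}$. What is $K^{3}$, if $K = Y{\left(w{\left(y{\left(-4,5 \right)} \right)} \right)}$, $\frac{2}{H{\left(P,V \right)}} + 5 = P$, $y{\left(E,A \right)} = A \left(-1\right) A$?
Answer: $\frac{254953098469148615790409}{225423160415592072931960495990982721} \approx 1.131 \cdot 10^{-12}$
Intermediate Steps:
$y{\left(E,A \right)} = - A^{2}$ ($y{\left(E,A \right)} = - A A = - A^{2}$)
$v{\left(d \right)} = - 4 d$
$H{\left(P,V \right)} = \frac{2}{-5 + P}$
$Y{\left(Z \right)} = \left(\frac{2}{-5 - 4 Z} + \frac{5}{Z}\right)^{2}$
$K = \frac{63409369}{608601256641}$ ($K = \frac{\left(25 + 18 \left(4 - 5^{2}\right)^{2}\right)^{2}}{\left(4 - 5^{2}\right)^{4} \left(5 + 4 \left(4 - 5^{2}\right)^{2}\right)^{2}} = \frac{\left(25 + 18 \left(4 - 25\right)^{2}\right)^{2}}{\left(4 - 25\right)^{4} \left(5 + 4 \left(4 - 25\right)^{2}\right)^{2}} = \frac{\left(25 + 18 \left(-21\right)^{2}\right)^{2}}{194481 \left(5 + 4 \left(-21\right)^{2}\right)^{2}} = \frac{\left(25 + 18 \cdot 441\right)^{2}}{194481 \left(5 + 4 \cdot 441\right)^{2}} = \frac{\left(25 + 7938\right)^{2}}{194481 \left(5 + 1764\right)^{2}} = \frac{7963^{2}}{194481 \cdot 3129361} = \frac{1}{194481} \cdot \frac{1}{3129361} \cdot 63409369 = \frac{63409369}{608601256641} \approx 0.00010419$)
$K^{3} = \left(\frac{63409369}{608601256641}\right)^{3} = \frac{254953098469148615790409}{225423160415592072931960495990982721}$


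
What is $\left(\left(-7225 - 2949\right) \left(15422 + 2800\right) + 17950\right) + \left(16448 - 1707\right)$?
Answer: $-185357937$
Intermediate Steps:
$\left(\left(-7225 - 2949\right) \left(15422 + 2800\right) + 17950\right) + \left(16448 - 1707\right) = \left(\left(-10174\right) 18222 + 17950\right) + \left(16448 - 1707\right) = \left(-185390628 + 17950\right) + 14741 = -185372678 + 14741 = -185357937$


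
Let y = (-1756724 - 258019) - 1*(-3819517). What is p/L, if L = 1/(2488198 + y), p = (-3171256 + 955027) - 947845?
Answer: -13583281087928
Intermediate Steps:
p = -3164074 (p = -2216229 - 947845 = -3164074)
y = 1804774 (y = -2014743 + 3819517 = 1804774)
L = 1/4292972 (L = 1/(2488198 + 1804774) = 1/4292972 ≈ 2.3294e-7)
p/L = -3164074/1/4292972 = -3164074*4292972 = -13583281087928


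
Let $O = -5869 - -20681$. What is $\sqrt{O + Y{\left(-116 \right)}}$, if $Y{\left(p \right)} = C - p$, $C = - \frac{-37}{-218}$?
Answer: $\frac{\sqrt{709430206}}{218} \approx 122.18$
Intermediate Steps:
$C = - \frac{37}{218}$ ($C = - \frac{\left(-37\right) \left(-1\right)}{218} = \left(-1\right) \frac{37}{218} = - \frac{37}{218} \approx -0.16972$)
$Y{\left(p \right)} = - \frac{37}{218} - p$
$O = 14812$ ($O = -5869 + 20681 = 14812$)
$\sqrt{O + Y{\left(-116 \right)}} = \sqrt{14812 - - \frac{25251}{218}} = \sqrt{14812 + \left(- \frac{37}{218} + 116\right)} = \sqrt{14812 + \frac{25251}{218}} = \sqrt{\frac{3254267}{218}} = \frac{\sqrt{709430206}}{218}$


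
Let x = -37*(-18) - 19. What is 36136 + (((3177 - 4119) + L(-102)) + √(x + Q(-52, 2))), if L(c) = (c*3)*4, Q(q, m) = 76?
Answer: 33970 + √723 ≈ 33997.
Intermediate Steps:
L(c) = 12*c (L(c) = (3*c)*4 = 12*c)
x = 647 (x = 666 - 19 = 647)
36136 + (((3177 - 4119) + L(-102)) + √(x + Q(-52, 2))) = 36136 + (((3177 - 4119) + 12*(-102)) + √(647 + 76)) = 36136 + ((-942 - 1224) + √723) = 36136 + (-2166 + √723) = 33970 + √723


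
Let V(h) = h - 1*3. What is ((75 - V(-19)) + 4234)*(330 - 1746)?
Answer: -6132696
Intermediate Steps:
V(h) = -3 + h (V(h) = h - 3 = -3 + h)
((75 - V(-19)) + 4234)*(330 - 1746) = ((75 - (-3 - 19)) + 4234)*(330 - 1746) = ((75 - 1*(-22)) + 4234)*(-1416) = ((75 + 22) + 4234)*(-1416) = (97 + 4234)*(-1416) = 4331*(-1416) = -6132696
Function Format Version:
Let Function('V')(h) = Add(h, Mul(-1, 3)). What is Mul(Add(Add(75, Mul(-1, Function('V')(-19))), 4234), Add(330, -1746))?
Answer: -6132696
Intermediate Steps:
Function('V')(h) = Add(-3, h) (Function('V')(h) = Add(h, -3) = Add(-3, h))
Mul(Add(Add(75, Mul(-1, Function('V')(-19))), 4234), Add(330, -1746)) = Mul(Add(Add(75, Mul(-1, Add(-3, -19))), 4234), Add(330, -1746)) = Mul(Add(Add(75, Mul(-1, -22)), 4234), -1416) = Mul(Add(Add(75, 22), 4234), -1416) = Mul(Add(97, 4234), -1416) = Mul(4331, -1416) = -6132696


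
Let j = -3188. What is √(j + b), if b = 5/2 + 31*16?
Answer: I*√10758/2 ≈ 51.86*I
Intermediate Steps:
b = 997/2 (b = 5*(½) + 496 = 5/2 + 496 = 997/2 ≈ 498.50)
√(j + b) = √(-3188 + 997/2) = √(-5379/2) = I*√10758/2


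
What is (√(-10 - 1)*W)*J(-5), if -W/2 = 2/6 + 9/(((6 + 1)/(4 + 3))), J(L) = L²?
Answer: -1400*I*√11/3 ≈ -1547.8*I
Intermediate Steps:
W = -56/3 (W = -2*(2/6 + 9/(((6 + 1)/(4 + 3)))) = -2*(2*(⅙) + 9/((7/7))) = -2*(⅓ + 9/((7*(⅐)))) = -2*(⅓ + 9/1) = -2*(⅓ + 9*1) = -2*(⅓ + 9) = -2*28/3 = -56/3 ≈ -18.667)
(√(-10 - 1)*W)*J(-5) = (√(-10 - 1)*(-56/3))*(-5)² = (√(-11)*(-56/3))*25 = ((I*√11)*(-56/3))*25 = -56*I*√11/3*25 = -1400*I*√11/3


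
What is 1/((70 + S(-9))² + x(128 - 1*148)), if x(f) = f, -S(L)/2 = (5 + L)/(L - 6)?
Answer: 225/1081264 ≈ 0.00020809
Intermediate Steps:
S(L) = -2*(5 + L)/(-6 + L) (S(L) = -2*(5 + L)/(L - 6) = -2*(5 + L)/(-6 + L))
1/((70 + S(-9))² + x(128 - 1*148)) = 1/((70 + 2*(-5 - 1*(-9))/(-6 - 9))² + (128 - 1*148)) = 1/((70 + 2*(-5 + 9)/(-15))² + (128 - 148)) = 1/((70 + 2*(-1/15)*4)² - 20) = 1/((70 - 8/15)² - 20) = 1/((1042/15)² - 20) = 1/(1085764/225 - 20) = 1/(1081264/225) = 225/1081264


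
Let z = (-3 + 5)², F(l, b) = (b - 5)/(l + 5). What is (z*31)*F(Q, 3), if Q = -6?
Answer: 248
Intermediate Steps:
F(l, b) = (-5 + b)/(5 + l)
z = 4 (z = 2² = 4)
(z*31)*F(Q, 3) = (4*31)*((-5 + 3)/(5 - 6)) = 124*(-2/(-1)) = 124*(-1*(-2)) = 124*2 = 248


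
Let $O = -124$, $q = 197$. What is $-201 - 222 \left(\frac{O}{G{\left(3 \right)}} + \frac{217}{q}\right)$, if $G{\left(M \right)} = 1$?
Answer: $\frac{5335245}{197} \approx 27082.0$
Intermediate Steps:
$-201 - 222 \left(\frac{O}{G{\left(3 \right)}} + \frac{217}{q}\right) = -201 - 222 \left(- \frac{124}{1} + \frac{217}{197}\right) = -201 - 222 \left(\left(-124\right) 1 + 217 \cdot \frac{1}{197}\right) = -201 - 222 \left(-124 + \frac{217}{197}\right) = -201 - - \frac{5374842}{197} = -201 + \frac{5374842}{197} = \frac{5335245}{197}$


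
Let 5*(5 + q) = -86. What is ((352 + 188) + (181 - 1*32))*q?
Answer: -76479/5 ≈ -15296.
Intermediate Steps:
q = -111/5 (q = -5 + (⅕)*(-86) = -5 - 86/5 = -111/5 ≈ -22.200)
((352 + 188) + (181 - 1*32))*q = ((352 + 188) + (181 - 1*32))*(-111/5) = (540 + (181 - 32))*(-111/5) = (540 + 149)*(-111/5) = 689*(-111/5) = -76479/5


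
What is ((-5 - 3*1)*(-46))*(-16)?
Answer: -5888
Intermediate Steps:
((-5 - 3*1)*(-46))*(-16) = ((-5 - 3)*(-46))*(-16) = -8*(-46)*(-16) = 368*(-16) = -5888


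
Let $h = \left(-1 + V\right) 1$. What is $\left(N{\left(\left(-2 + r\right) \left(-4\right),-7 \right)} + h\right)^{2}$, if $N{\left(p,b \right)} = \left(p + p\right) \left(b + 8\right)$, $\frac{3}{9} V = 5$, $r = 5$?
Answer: $100$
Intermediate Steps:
$V = 15$ ($V = 3 \cdot 5 = 15$)
$h = 14$ ($h = \left(-1 + 15\right) 1 = 14 \cdot 1 = 14$)
$N{\left(p,b \right)} = 2 p \left(8 + b\right)$
$\left(N{\left(\left(-2 + r\right) \left(-4\right),-7 \right)} + h\right)^{2} = \left(2 \left(-2 + 5\right) \left(-4\right) \left(8 - 7\right) + 14\right)^{2} = \left(2 \cdot 3 \left(-4\right) 1 + 14\right)^{2} = \left(2 \left(-12\right) 1 + 14\right)^{2} = \left(-24 + 14\right)^{2} = \left(-10\right)^{2} = 100$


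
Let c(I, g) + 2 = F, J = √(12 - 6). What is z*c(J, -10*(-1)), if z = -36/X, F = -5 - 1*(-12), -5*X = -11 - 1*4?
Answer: -60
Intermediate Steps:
J = √6 ≈ 2.4495
X = 3 (X = -(-11 - 1*4)/5 = -(-11 - 4)/5 = -⅕*(-15) = 3)
F = 7 (F = -5 + 12 = 7)
z = -12 (z = -36/3 = -36*⅓ = -12)
c(I, g) = 5 (c(I, g) = -2 + 7 = 5)
z*c(J, -10*(-1)) = -12*5 = -60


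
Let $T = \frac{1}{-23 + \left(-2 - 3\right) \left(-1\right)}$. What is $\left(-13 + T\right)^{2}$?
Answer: $\frac{55225}{324} \approx 170.45$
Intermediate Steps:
$T = - \frac{1}{18}$ ($T = \frac{1}{-23 + \left(-2 - 3\right) \left(-1\right)} = \frac{1}{-23 - -5} = \frac{1}{-23 + 5} = \frac{1}{-18} = - \frac{1}{18} \approx -0.055556$)
$\left(-13 + T\right)^{2} = \left(-13 - \frac{1}{18}\right)^{2} = \left(- \frac{235}{18}\right)^{2} = \frac{55225}{324}$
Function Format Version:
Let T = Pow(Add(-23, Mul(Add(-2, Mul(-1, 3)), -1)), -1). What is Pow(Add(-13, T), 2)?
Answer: Rational(55225, 324) ≈ 170.45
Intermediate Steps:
T = Rational(-1, 18) (T = Pow(Add(-23, Mul(Add(-2, -3), -1)), -1) = Pow(Add(-23, Mul(-5, -1)), -1) = Pow(Add(-23, 5), -1) = Pow(-18, -1) = Rational(-1, 18) ≈ -0.055556)
Pow(Add(-13, T), 2) = Pow(Add(-13, Rational(-1, 18)), 2) = Pow(Rational(-235, 18), 2) = Rational(55225, 324)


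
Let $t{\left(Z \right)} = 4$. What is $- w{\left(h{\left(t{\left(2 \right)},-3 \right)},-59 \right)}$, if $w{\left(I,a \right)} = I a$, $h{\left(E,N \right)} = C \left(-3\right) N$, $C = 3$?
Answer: $1593$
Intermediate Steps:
$h{\left(E,N \right)} = - 9 N$ ($h{\left(E,N \right)} = 3 \left(-3\right) N = - 9 N$)
$- w{\left(h{\left(t{\left(2 \right)},-3 \right)},-59 \right)} = - \left(-9\right) \left(-3\right) \left(-59\right) = - 27 \left(-59\right) = \left(-1\right) \left(-1593\right) = 1593$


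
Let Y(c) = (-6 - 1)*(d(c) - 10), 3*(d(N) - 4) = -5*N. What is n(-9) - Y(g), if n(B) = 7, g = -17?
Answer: 490/3 ≈ 163.33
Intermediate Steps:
d(N) = 4 - 5*N/3 (d(N) = 4 + (-5*N)/3 = 4 - 5*N/3)
Y(c) = 42 + 35*c/3 (Y(c) = (-6 - 1)*((4 - 5*c/3) - 10) = -7*(-6 - 5*c/3) = 42 + 35*c/3)
n(-9) - Y(g) = 7 - (42 + (35/3)*(-17)) = 7 - (42 - 595/3) = 7 - 1*(-469/3) = 7 + 469/3 = 490/3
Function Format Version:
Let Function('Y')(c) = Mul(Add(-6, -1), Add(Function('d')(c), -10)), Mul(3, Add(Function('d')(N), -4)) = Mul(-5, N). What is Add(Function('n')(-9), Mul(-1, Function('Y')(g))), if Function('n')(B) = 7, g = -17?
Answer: Rational(490, 3) ≈ 163.33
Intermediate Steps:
Function('d')(N) = Add(4, Mul(Rational(-5, 3), N)) (Function('d')(N) = Add(4, Mul(Rational(1, 3), Mul(-5, N))) = Add(4, Mul(Rational(-5, 3), N)))
Function('Y')(c) = Add(42, Mul(Rational(35, 3), c)) (Function('Y')(c) = Mul(Add(-6, -1), Add(Add(4, Mul(Rational(-5, 3), c)), -10)) = Mul(-7, Add(-6, Mul(Rational(-5, 3), c))) = Add(42, Mul(Rational(35, 3), c)))
Add(Function('n')(-9), Mul(-1, Function('Y')(g))) = Add(7, Mul(-1, Add(42, Mul(Rational(35, 3), -17)))) = Add(7, Mul(-1, Add(42, Rational(-595, 3)))) = Add(7, Mul(-1, Rational(-469, 3))) = Add(7, Rational(469, 3)) = Rational(490, 3)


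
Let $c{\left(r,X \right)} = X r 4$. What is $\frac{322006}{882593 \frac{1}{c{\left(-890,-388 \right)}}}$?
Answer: $\frac{444780447680}{882593} \approx 5.0395 \cdot 10^{5}$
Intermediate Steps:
$c{\left(r,X \right)} = 4 X r$
$\frac{322006}{882593 \frac{1}{c{\left(-890,-388 \right)}}} = \frac{322006}{882593 \frac{1}{4 \left(-388\right) \left(-890\right)}} = \frac{322006}{882593 \cdot \frac{1}{1381280}} = \frac{322006}{\frac{882593}{1381280}} = 322006 \cdot \frac{1381280}{882593} = \frac{444780447680}{882593}$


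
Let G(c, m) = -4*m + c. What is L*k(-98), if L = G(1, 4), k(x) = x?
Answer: 1470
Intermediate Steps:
G(c, m) = c - 4*m
L = -15 (L = 1 - 4*4 = 1 - 16 = -15)
L*k(-98) = -15*(-98) = 1470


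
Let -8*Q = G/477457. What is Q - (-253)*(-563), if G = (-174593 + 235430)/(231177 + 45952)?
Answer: -150777015502175773/1058537447624 ≈ -1.4244e+5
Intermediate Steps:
G = 60837/277129 ≈ 0.21953
Q = -60837/1058537447624 (Q = -60837/(2217032*477457) = -⅛*60837/132317180953 = -60837/1058537447624 ≈ -5.7473e-8)
Q - (-253)*(-563) = -60837/1058537447624 - (-253)*(-563) = -60837/1058537447624 - 1*142439 = -60837/1058537447624 - 142439 = -150777015502175773/1058537447624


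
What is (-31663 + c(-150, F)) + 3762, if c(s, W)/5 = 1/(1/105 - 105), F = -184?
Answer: -307581149/11024 ≈ -27901.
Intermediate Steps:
c(s, W) = -525/11024 (c(s, W) = 5/(1/105 - 105) = 5/(-11024/105) = 5*(-105/11024) = -525/11024)
(-31663 + c(-150, F)) + 3762 = (-31663 - 525/11024) + 3762 = -349053437/11024 + 3762 = -307581149/11024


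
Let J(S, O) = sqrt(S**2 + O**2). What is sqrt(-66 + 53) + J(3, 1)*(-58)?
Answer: -58*sqrt(10) + I*sqrt(13) ≈ -183.41 + 3.6056*I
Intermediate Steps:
J(S, O) = sqrt(O**2 + S**2)
sqrt(-66 + 53) + J(3, 1)*(-58) = sqrt(-66 + 53) + sqrt(1**2 + 3**2)*(-58) = sqrt(-13) + sqrt(1 + 9)*(-58) = I*sqrt(13) + sqrt(10)*(-58) = I*sqrt(13) - 58*sqrt(10) = -58*sqrt(10) + I*sqrt(13)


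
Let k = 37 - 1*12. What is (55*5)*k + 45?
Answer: 6920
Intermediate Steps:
k = 25 (k = 37 - 12 = 25)
(55*5)*k + 45 = (55*5)*25 + 45 = 275*25 + 45 = 6875 + 45 = 6920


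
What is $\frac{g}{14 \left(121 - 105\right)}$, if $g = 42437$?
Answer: $\frac{42437}{224} \approx 189.45$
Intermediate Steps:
$\frac{g}{14 \left(121 - 105\right)} = \frac{42437}{14 \left(121 - 105\right)} = \frac{42437}{14 \cdot 16} = \frac{42437}{224}$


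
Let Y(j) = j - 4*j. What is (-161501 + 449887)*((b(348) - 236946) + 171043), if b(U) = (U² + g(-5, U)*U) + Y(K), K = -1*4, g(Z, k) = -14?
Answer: 14517639626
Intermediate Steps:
K = -4
Y(j) = -3*j
b(U) = 12 + U² - 14*U (b(U) = (U² - 14*U) - 3*(-4) = (U² - 14*U) + 12 = 12 + U² - 14*U)
(-161501 + 449887)*((b(348) - 236946) + 171043) = (-161501 + 449887)*(((12 + 348² - 14*348) - 236946) + 171043) = 288386*(((12 + 121104 - 4872) - 236946) + 171043) = 288386*((116244 - 236946) + 171043) = 288386*(-120702 + 171043) = 288386*50341 = 14517639626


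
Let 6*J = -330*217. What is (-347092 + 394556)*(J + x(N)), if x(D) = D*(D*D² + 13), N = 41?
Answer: 133580735576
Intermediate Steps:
J = -11935 (J = (-330*217)/6 = (⅙)*(-71610) = -11935)
x(D) = D*(13 + D³) (x(D) = D*(D³ + 13) = D*(13 + D³))
(-347092 + 394556)*(J + x(N)) = (-347092 + 394556)*(-11935 + 41*(13 + 41³)) = 47464*(-11935 + 41*(13 + 68921)) = 47464*(-11935 + 41*68934) = 47464*(-11935 + 2826294) = 47464*2814359 = 133580735576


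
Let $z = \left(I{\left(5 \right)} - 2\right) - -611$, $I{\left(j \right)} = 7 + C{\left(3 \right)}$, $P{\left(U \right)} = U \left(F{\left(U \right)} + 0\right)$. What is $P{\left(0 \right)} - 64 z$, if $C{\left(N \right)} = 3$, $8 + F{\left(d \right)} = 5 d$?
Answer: $-39616$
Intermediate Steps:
$F{\left(d \right)} = -8 + 5 d$
$P{\left(U \right)} = U \left(-8 + 5 U\right)$ ($P{\left(U \right)} = U \left(\left(-8 + 5 U\right) + 0\right) = U \left(-8 + 5 U\right)$)
$I{\left(j \right)} = 10$ ($I{\left(j \right)} = 7 + 3 = 10$)
$z = 619$ ($z = \left(10 - 2\right) - -611 = \left(10 - 2\right) + 611 = 8 + 611 = 619$)
$P{\left(0 \right)} - 64 z = 0 \left(-8 + 5 \cdot 0\right) - 39616 = 0 \left(-8 + 0\right) - 39616 = 0 \left(-8\right) - 39616 = 0 - 39616 = -39616$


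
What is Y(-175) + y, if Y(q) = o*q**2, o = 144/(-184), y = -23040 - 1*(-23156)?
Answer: -548582/23 ≈ -23851.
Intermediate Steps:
y = 116 (y = -23040 + 23156 = 116)
o = -18/23 (o = 144*(-1/184) = -18/23 ≈ -0.78261)
Y(q) = -18*q**2/23
Y(-175) + y = -18/23*(-175)**2 + 116 = -18/23*30625 + 116 = -551250/23 + 116 = -548582/23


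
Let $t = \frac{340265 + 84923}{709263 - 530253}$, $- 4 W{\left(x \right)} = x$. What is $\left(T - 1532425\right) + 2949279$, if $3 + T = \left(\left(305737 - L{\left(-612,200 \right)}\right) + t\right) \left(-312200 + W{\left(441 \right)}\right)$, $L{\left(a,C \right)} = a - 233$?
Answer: $- \frac{8569927068904111}{89505} \approx -9.5748 \cdot 10^{10}$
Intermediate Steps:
$L{\left(a,C \right)} = -233 + a$ ($L{\left(a,C \right)} = a - 233 = -233 + a$)
$W{\left(x \right)} = - \frac{x}{4}$
$t = \frac{212594}{89505}$ ($t = \frac{425188}{179010} = 425188 \cdot \frac{1}{179010} = \frac{212594}{89505} \approx 2.3752$)
$T = - \frac{8570053884421381}{89505}$ ($T = -3 + \left(\left(305737 - \left(-233 - 612\right)\right) + \frac{212594}{89505}\right) \left(-312200 - \frac{441}{4}\right) = -3 + \left(\left(305737 - -845\right) + \frac{212594}{89505}\right) \left(-312200 - \frac{441}{4}\right) = -3 + \left(\left(305737 + 845\right) + \frac{212594}{89505}\right) \left(- \frac{1249241}{4}\right) = -3 + \left(306582 + \frac{212594}{89505}\right) \left(- \frac{1249241}{4}\right) = -3 + \frac{27440834504}{89505} \left(- \frac{1249241}{4}\right) = -3 - \frac{8570053884152866}{89505} = - \frac{8570053884421381}{89505} \approx -9.5749 \cdot 10^{10}$)
$\left(T - 1532425\right) + 2949279 = \left(- \frac{8570053884421381}{89505} - 1532425\right) + 2949279 = - \frac{8570191044121006}{89505} + 2949279 = - \frac{8569927068904111}{89505}$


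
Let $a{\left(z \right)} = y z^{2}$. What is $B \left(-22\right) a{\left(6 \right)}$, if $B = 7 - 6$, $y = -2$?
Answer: $1584$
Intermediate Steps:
$a{\left(z \right)} = - 2 z^{2}$
$B = 1$ ($B = 7 - 6 = 1$)
$B \left(-22\right) a{\left(6 \right)} = 1 \left(-22\right) \left(- 2 \cdot 6^{2}\right) = - 22 \left(\left(-2\right) 36\right) = \left(-22\right) \left(-72\right) = 1584$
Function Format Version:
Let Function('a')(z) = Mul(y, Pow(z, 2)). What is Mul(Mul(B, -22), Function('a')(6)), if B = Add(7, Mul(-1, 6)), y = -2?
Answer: 1584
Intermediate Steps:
Function('a')(z) = Mul(-2, Pow(z, 2))
B = 1 (B = Add(7, -6) = 1)
Mul(Mul(B, -22), Function('a')(6)) = Mul(Mul(1, -22), Mul(-2, Pow(6, 2))) = Mul(-22, Mul(-2, 36)) = Mul(-22, -72) = 1584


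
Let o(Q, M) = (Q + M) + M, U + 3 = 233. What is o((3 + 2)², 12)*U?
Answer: 11270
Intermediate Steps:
U = 230 (U = -3 + 233 = 230)
o(Q, M) = Q + 2*M (o(Q, M) = (M + Q) + M = Q + 2*M)
o((3 + 2)², 12)*U = ((3 + 2)² + 2*12)*230 = (5² + 24)*230 = (25 + 24)*230 = 49*230 = 11270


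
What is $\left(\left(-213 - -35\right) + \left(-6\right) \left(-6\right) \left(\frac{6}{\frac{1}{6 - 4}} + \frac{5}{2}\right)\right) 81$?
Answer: $27864$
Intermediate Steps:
$\left(\left(-213 - -35\right) + \left(-6\right) \left(-6\right) \left(\frac{6}{\frac{1}{6 - 4}} + \frac{5}{2}\right)\right) 81 = \left(\left(-213 + 35\right) + 36 \left(\frac{6}{\frac{1}{2}} + 5 \cdot \frac{1}{2}\right)\right) 81 = \left(-178 + 36 \left(6 \frac{1}{\frac{1}{2}} + \frac{5}{2}\right)\right) 81 = \left(-178 + 36 \left(6 \cdot 2 + \frac{5}{2}\right)\right) 81 = \left(-178 + 36 \left(12 + \frac{5}{2}\right)\right) 81 = \left(-178 + 36 \cdot \frac{29}{2}\right) 81 = \left(-178 + 522\right) 81 = 344 \cdot 81 = 27864$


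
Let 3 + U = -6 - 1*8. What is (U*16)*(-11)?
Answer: 2992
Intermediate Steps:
U = -17 (U = -3 + (-6 - 1*8) = -3 + (-6 - 8) = -3 - 14 = -17)
(U*16)*(-11) = -17*16*(-11) = -272*(-11) = 2992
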